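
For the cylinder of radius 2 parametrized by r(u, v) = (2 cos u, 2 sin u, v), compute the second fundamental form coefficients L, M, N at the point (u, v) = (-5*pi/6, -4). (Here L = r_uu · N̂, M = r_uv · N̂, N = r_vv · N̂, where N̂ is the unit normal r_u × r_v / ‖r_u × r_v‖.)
L = -2;  M = 0;  N = 0

Compute the unit normal N̂(u, v) = (cos(u), sin(u), 0), and the second partials r_uu, r_uv, r_vv. Take dot products:
  L(u, v) = r_uu · N̂ = -2,
  M(u, v) = r_uv · N̂ = 0,
  N(u, v) = r_vv · N̂ = 0.
Evaluating at (u, v) = (-5*pi/6, -4):
  L = -2, M = 0, N = 0.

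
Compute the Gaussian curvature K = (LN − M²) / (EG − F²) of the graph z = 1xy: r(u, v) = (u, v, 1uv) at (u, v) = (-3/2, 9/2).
K = -4/2209

Coefficients of the first fundamental form: E = v^2 + 1, F = u*v, G = u^2 + 1.
Coefficients of the second fundamental form: L = 0, M = 1/sqrt(u^2 + v^2 + 1), N = 0.
Assemble K = (LN − M²)/(EG − F²) = 1/((u^2*v^2 - (u^2 + 1)*(v^2 + 1))*(u^2 + v^2 + 1)). At (u, v) = (-3/2, 9/2): K = -4/2209.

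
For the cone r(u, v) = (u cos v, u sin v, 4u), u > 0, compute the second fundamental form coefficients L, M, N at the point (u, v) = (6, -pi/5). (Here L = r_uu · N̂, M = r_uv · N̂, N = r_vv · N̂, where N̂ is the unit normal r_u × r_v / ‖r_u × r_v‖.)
L = 0;  M = 0;  N = 24*sqrt(17)/17

Compute the unit normal N̂(u, v) = (-4*sqrt(17)*u*cos(v)/(17*Abs(u)), -4*sqrt(17)*u*sin(v)/(17*Abs(u)), sqrt(17)*u/(17*Abs(u))), and the second partials r_uu, r_uv, r_vv. Take dot products:
  L(u, v) = r_uu · N̂ = 0,
  M(u, v) = r_uv · N̂ = 0,
  N(u, v) = r_vv · N̂ = 4*sqrt(17)*u^2/(17*Abs(u)).
Evaluating at (u, v) = (6, -pi/5):
  L = 0, M = 0, N = 24*sqrt(17)/17.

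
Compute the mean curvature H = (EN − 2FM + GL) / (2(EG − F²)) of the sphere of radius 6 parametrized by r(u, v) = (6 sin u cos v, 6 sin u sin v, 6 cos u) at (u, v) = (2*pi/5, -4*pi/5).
H = -1/6

With E = 36, F = 0, G = 36*sin(u)^2, L = -6*sin(u)/Abs(sin(u)), M = 0, N = -6*sin(u)^3/Abs(sin(u)), assemble
  H = (EN − 2FM + GL) / (2(EG − F²)) = -sin(u)/(6*Abs(sin(u))).
At (u, v) = (2*pi/5, -4*pi/5): H = -1/6.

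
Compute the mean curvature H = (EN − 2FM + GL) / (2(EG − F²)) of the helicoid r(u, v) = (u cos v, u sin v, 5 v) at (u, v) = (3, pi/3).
H = 0

With E = 1, F = 0, G = u^2 + 25, L = 0, M = -5/sqrt(u^2 + 25), N = 0, assemble
  H = (EN − 2FM + GL) / (2(EG − F²)) = 0.
At (u, v) = (3, pi/3): H = 0.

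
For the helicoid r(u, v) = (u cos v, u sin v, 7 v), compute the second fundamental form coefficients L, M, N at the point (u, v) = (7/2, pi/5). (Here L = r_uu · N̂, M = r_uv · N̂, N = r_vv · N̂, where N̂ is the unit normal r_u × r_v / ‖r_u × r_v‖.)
L = 0;  M = -2*sqrt(5)/5;  N = 0

Compute the unit normal N̂(u, v) = (7*sin(v)/sqrt(u^2 + 49), -7*cos(v)/sqrt(u^2 + 49), u/sqrt(u^2 + 49)), and the second partials r_uu, r_uv, r_vv. Take dot products:
  L(u, v) = r_uu · N̂ = 0,
  M(u, v) = r_uv · N̂ = -7/sqrt(u^2 + 49),
  N(u, v) = r_vv · N̂ = 0.
Evaluating at (u, v) = (7/2, pi/5):
  L = 0, M = -2*sqrt(5)/5, N = 0.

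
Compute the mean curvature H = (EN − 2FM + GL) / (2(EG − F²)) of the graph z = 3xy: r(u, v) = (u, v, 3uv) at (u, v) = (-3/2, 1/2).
H = 81*sqrt(94)/4418

With E = 9*v^2 + 1, F = 9*u*v, G = 9*u^2 + 1, L = 0, M = 3/sqrt(9*u^2 + 9*v^2 + 1), N = 0, assemble
  H = (EN − 2FM + GL) / (2(EG − F²)) = -27*u*v/(9*u^2 + 9*v^2 + 1)^(3/2).
At (u, v) = (-3/2, 1/2): H = 81*sqrt(94)/4418.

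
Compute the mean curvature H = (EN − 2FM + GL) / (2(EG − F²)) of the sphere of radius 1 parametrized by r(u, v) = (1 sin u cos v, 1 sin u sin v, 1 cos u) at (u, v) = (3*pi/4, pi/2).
H = -1

With E = 1, F = 0, G = sin(u)^2, L = -sin(u)/Abs(sin(u)), M = 0, N = -sin(u)^3/Abs(sin(u)), assemble
  H = (EN − 2FM + GL) / (2(EG − F²)) = -sin(u)/Abs(sin(u)).
At (u, v) = (3*pi/4, pi/2): H = -1.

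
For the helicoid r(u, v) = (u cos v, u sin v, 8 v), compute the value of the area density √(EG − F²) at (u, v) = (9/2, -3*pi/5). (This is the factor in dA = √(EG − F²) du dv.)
√(EG − F²)|_{(9/2, -3*pi/5)} = sqrt(337)/2

E = 1, F = 0, G = u^2 + 64, so EG − F² = u^2 + 64. Taking the positive square root: √(EG − F²) = sqrt(u^2 + 64). At (u, v) = (9/2, -3*pi/5): sqrt(337)/2.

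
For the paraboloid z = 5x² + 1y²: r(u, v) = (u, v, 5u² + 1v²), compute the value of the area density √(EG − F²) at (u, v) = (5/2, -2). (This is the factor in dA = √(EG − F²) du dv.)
√(EG − F²)|_{(5/2, -2)} = sqrt(642)

E = 100*u^2 + 1, F = 20*u*v, G = 4*v^2 + 1, so EG − F² = 100*u^2 + 4*v^2 + 1. Taking the positive square root: √(EG − F²) = sqrt(100*u^2 + 4*v^2 + 1). At (u, v) = (5/2, -2): sqrt(642).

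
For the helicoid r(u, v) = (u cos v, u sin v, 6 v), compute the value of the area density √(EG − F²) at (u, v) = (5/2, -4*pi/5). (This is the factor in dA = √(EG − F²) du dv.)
√(EG − F²)|_{(5/2, -4*pi/5)} = 13/2

E = 1, F = 0, G = u^2 + 36, so EG − F² = u^2 + 36. Taking the positive square root: √(EG − F²) = sqrt(u^2 + 36). At (u, v) = (5/2, -4*pi/5): 13/2.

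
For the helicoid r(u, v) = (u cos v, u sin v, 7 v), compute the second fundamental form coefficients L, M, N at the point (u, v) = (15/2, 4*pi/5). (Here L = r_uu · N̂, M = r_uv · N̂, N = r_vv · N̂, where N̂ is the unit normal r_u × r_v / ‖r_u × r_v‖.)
L = 0;  M = -14*sqrt(421)/421;  N = 0

Compute the unit normal N̂(u, v) = (7*sin(v)/sqrt(u^2 + 49), -7*cos(v)/sqrt(u^2 + 49), u/sqrt(u^2 + 49)), and the second partials r_uu, r_uv, r_vv. Take dot products:
  L(u, v) = r_uu · N̂ = 0,
  M(u, v) = r_uv · N̂ = -7/sqrt(u^2 + 49),
  N(u, v) = r_vv · N̂ = 0.
Evaluating at (u, v) = (15/2, 4*pi/5):
  L = 0, M = -14*sqrt(421)/421, N = 0.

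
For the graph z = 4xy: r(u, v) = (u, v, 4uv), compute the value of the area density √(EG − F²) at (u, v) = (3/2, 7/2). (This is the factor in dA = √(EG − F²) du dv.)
√(EG − F²)|_{(3/2, 7/2)} = sqrt(233)

E = 16*v^2 + 1, F = 16*u*v, G = 16*u^2 + 1, so EG − F² = 16*u^2 + 16*v^2 + 1. Taking the positive square root: √(EG − F²) = sqrt(16*u^2 + 16*v^2 + 1). At (u, v) = (3/2, 7/2): sqrt(233).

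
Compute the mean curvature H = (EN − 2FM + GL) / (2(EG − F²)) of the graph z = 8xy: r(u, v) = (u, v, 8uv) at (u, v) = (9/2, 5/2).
H = -5760*sqrt(1697)/2879809

With E = 64*v^2 + 1, F = 64*u*v, G = 64*u^2 + 1, L = 0, M = 8/sqrt(64*u^2 + 64*v^2 + 1), N = 0, assemble
  H = (EN − 2FM + GL) / (2(EG − F²)) = -512*u*v/(64*u^2 + 64*v^2 + 1)^(3/2).
At (u, v) = (9/2, 5/2): H = -5760*sqrt(1697)/2879809.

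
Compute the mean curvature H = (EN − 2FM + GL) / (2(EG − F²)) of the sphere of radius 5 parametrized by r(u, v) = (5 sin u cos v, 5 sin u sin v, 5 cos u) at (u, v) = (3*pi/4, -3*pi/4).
H = -1/5

With E = 25, F = 0, G = 25*sin(u)^2, L = -5*sin(u)/Abs(sin(u)), M = 0, N = -5*sin(u)^3/Abs(sin(u)), assemble
  H = (EN − 2FM + GL) / (2(EG − F²)) = -sin(u)/(5*Abs(sin(u))).
At (u, v) = (3*pi/4, -3*pi/4): H = -1/5.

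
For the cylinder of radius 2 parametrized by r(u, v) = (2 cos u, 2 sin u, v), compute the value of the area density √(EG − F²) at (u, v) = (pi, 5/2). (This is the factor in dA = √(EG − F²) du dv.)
√(EG − F²)|_{(pi, 5/2)} = 2

E = 4, F = 0, G = 1, so EG − F² = 4. Taking the positive square root: √(EG − F²) = 2. At (u, v) = (pi, 5/2): 2.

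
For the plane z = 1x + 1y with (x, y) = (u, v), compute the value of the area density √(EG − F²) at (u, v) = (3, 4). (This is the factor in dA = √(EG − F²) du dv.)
√(EG − F²)|_{(3, 4)} = sqrt(3)

E = 2, F = 1, G = 2, so EG − F² = 3. Taking the positive square root: √(EG − F²) = sqrt(3). At (u, v) = (3, 4): sqrt(3).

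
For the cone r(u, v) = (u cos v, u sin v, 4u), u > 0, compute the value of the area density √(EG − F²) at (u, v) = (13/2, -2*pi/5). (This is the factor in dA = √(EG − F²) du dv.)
√(EG − F²)|_{(13/2, -2*pi/5)} = 13*sqrt(17)/2

E = 17, F = 0, G = u^2, so EG − F² = 17*u^2. Taking the positive square root: √(EG − F²) = sqrt(17)*Abs(u). At (u, v) = (13/2, -2*pi/5): 13*sqrt(17)/2.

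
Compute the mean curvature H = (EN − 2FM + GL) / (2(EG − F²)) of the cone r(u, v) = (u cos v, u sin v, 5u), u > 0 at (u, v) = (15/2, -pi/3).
H = sqrt(26)/78

With E = 26, F = 0, G = u^2, L = 0, M = 0, N = 5*sqrt(26)*u^2/(26*Abs(u)), assemble
  H = (EN − 2FM + GL) / (2(EG − F²)) = 5*sqrt(26)/(52*Abs(u)).
At (u, v) = (15/2, -pi/3): H = sqrt(26)/78.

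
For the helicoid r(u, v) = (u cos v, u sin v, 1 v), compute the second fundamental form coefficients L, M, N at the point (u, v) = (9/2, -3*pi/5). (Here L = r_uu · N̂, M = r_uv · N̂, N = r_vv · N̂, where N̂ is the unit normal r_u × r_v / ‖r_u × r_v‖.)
L = 0;  M = -2*sqrt(85)/85;  N = 0

Compute the unit normal N̂(u, v) = (sin(v)/sqrt(u^2 + 1), -cos(v)/sqrt(u^2 + 1), u/sqrt(u^2 + 1)), and the second partials r_uu, r_uv, r_vv. Take dot products:
  L(u, v) = r_uu · N̂ = 0,
  M(u, v) = r_uv · N̂ = -1/sqrt(u^2 + 1),
  N(u, v) = r_vv · N̂ = 0.
Evaluating at (u, v) = (9/2, -3*pi/5):
  L = 0, M = -2*sqrt(85)/85, N = 0.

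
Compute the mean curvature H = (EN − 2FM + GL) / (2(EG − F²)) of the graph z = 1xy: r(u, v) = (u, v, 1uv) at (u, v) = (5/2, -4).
H = 80*sqrt(93)/8649

With E = v^2 + 1, F = u*v, G = u^2 + 1, L = 0, M = 1/sqrt(u^2 + v^2 + 1), N = 0, assemble
  H = (EN − 2FM + GL) / (2(EG − F²)) = -u*v/(u^2 + v^2 + 1)^(3/2).
At (u, v) = (5/2, -4): H = 80*sqrt(93)/8649.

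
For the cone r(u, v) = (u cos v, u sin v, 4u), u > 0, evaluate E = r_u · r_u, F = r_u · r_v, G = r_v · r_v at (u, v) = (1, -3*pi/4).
E = 17;  F = 0;  G = 1

Partials: r_u = (cos(v), sin(v), 4), r_v = (-u*sin(v), u*cos(v), 0). As functions of (u, v):
  E = r_u · r_u = 17,
  F = r_u · r_v = 0,
  G = r_v · r_v = u^2.
Evaluating at (u, v) = (1, -3*pi/4): E = 17, F = 0, G = 1.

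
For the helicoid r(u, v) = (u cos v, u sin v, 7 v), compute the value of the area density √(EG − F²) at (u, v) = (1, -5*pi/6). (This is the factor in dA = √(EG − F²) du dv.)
√(EG − F²)|_{(1, -5*pi/6)} = 5*sqrt(2)

E = 1, F = 0, G = u^2 + 49, so EG − F² = u^2 + 49. Taking the positive square root: √(EG − F²) = sqrt(u^2 + 49). At (u, v) = (1, -5*pi/6): 5*sqrt(2).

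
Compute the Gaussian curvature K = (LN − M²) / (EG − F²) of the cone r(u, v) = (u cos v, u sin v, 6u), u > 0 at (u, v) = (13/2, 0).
K = 0

Coefficients of the first fundamental form: E = 37, F = 0, G = u^2.
Coefficients of the second fundamental form: L = 0, M = 0, N = 6*sqrt(37)*u^2/(37*Abs(u)).
Assemble K = (LN − M²)/(EG − F²) = 0. At (u, v) = (13/2, 0): K = 0.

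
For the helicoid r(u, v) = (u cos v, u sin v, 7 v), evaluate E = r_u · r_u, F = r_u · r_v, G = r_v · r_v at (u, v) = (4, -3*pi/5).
E = 1;  F = 0;  G = 65

Partials: r_u = (cos(v), sin(v), 0), r_v = (-u*sin(v), u*cos(v), 7). As functions of (u, v):
  E = r_u · r_u = 1,
  F = r_u · r_v = 0,
  G = r_v · r_v = u^2 + 49.
Evaluating at (u, v) = (4, -3*pi/5): E = 1, F = 0, G = 65.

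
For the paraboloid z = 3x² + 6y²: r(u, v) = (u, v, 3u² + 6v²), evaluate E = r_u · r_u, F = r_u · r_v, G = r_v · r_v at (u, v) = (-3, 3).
E = 325;  F = -648;  G = 1297

Partials: r_u = (1, 0, 6*u), r_v = (0, 1, 12*v). As functions of (u, v):
  E = r_u · r_u = 36*u^2 + 1,
  F = r_u · r_v = 72*u*v,
  G = r_v · r_v = 144*v^2 + 1.
Evaluating at (u, v) = (-3, 3): E = 325, F = -648, G = 1297.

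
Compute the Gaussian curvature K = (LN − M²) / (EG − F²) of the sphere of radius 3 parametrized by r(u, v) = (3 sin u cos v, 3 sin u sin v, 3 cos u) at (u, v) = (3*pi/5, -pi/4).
K = 1/9

Coefficients of the first fundamental form: E = 9, F = 0, G = 9*sin(u)^2.
Coefficients of the second fundamental form: L = -3*sin(u)/Abs(sin(u)), M = 0, N = -3*sin(u)^3/Abs(sin(u)).
Assemble K = (LN − M²)/(EG − F²) = 1/9. At (u, v) = (3*pi/5, -pi/4): K = 1/9.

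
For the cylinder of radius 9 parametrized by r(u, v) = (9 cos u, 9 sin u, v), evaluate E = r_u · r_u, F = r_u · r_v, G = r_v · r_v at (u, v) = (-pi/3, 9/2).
E = 81;  F = 0;  G = 1

Partials: r_u = (-9*sin(u), 9*cos(u), 0), r_v = (0, 0, 1). As functions of (u, v):
  E = r_u · r_u = 81,
  F = r_u · r_v = 0,
  G = r_v · r_v = 1.
Evaluating at (u, v) = (-pi/3, 9/2): E = 81, F = 0, G = 1.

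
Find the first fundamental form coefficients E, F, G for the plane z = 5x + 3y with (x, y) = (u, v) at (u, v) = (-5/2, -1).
E = 26;  F = 15;  G = 10

Partials: r_u = (1, 0, 5), r_v = (0, 1, 3). As functions of (u, v):
  E = r_u · r_u = 26,
  F = r_u · r_v = 15,
  G = r_v · r_v = 10.
Evaluating at (u, v) = (-5/2, -1): E = 26, F = 15, G = 10.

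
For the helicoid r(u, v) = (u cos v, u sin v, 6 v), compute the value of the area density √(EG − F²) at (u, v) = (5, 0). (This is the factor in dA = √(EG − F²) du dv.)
√(EG − F²)|_{(5, 0)} = sqrt(61)

E = 1, F = 0, G = u^2 + 36, so EG − F² = u^2 + 36. Taking the positive square root: √(EG − F²) = sqrt(u^2 + 36). At (u, v) = (5, 0): sqrt(61).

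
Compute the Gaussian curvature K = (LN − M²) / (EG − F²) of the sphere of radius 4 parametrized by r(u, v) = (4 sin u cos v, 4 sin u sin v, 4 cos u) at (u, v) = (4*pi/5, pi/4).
K = 1/16

Coefficients of the first fundamental form: E = 16, F = 0, G = 16*sin(u)^2.
Coefficients of the second fundamental form: L = -4*sin(u)/Abs(sin(u)), M = 0, N = -4*sin(u)^3/Abs(sin(u)).
Assemble K = (LN − M²)/(EG − F²) = 1/16. At (u, v) = (4*pi/5, pi/4): K = 1/16.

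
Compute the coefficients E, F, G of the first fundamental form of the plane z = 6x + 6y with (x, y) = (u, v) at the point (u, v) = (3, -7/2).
E = 37;  F = 36;  G = 37

Partials: r_u = (1, 0, 6), r_v = (0, 1, 6). As functions of (u, v):
  E = r_u · r_u = 37,
  F = r_u · r_v = 36,
  G = r_v · r_v = 37.
Evaluating at (u, v) = (3, -7/2): E = 37, F = 36, G = 37.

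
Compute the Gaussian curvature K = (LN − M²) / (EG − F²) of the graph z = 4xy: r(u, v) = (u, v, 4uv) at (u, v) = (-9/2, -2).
K = -16/151321

Coefficients of the first fundamental form: E = 16*v^2 + 1, F = 16*u*v, G = 16*u^2 + 1.
Coefficients of the second fundamental form: L = 0, M = 4/sqrt(16*u^2 + 16*v^2 + 1), N = 0.
Assemble K = (LN − M²)/(EG − F²) = -16/(256*u^4 + 512*u^2*v^2 + 32*u^2 + 256*v^4 + 32*v^2 + 1). At (u, v) = (-9/2, -2): K = -16/151321.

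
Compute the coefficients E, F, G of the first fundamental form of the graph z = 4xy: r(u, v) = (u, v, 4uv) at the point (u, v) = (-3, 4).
E = 257;  F = -192;  G = 145

Partials: r_u = (1, 0, 4*v), r_v = (0, 1, 4*u). As functions of (u, v):
  E = r_u · r_u = 16*v^2 + 1,
  F = r_u · r_v = 16*u*v,
  G = r_v · r_v = 16*u^2 + 1.
Evaluating at (u, v) = (-3, 4): E = 257, F = -192, G = 145.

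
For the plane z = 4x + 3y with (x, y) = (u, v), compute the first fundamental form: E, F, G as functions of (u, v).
E = 17;  F = 12;  G = 10

Compute partials: r_u = (1, 0, 4), r_v = (0, 1, 3). Then
  E = r_u · r_u = 17,
  F = r_u · r_v = 12,
  G = r_v · r_v = 10.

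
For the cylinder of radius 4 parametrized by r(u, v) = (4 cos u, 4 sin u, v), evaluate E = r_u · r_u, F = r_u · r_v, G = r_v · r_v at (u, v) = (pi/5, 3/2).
E = 16;  F = 0;  G = 1

Partials: r_u = (-4*sin(u), 4*cos(u), 0), r_v = (0, 0, 1). As functions of (u, v):
  E = r_u · r_u = 16,
  F = r_u · r_v = 0,
  G = r_v · r_v = 1.
Evaluating at (u, v) = (pi/5, 3/2): E = 16, F = 0, G = 1.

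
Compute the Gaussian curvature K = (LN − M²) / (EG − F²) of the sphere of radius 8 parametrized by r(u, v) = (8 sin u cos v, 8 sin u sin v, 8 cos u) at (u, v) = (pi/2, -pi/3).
K = 1/64

Coefficients of the first fundamental form: E = 64, F = 0, G = 64*sin(u)^2.
Coefficients of the second fundamental form: L = -8*sin(u)/Abs(sin(u)), M = 0, N = -8*sin(u)^3/Abs(sin(u)).
Assemble K = (LN − M²)/(EG − F²) = 1/64. At (u, v) = (pi/2, -pi/3): K = 1/64.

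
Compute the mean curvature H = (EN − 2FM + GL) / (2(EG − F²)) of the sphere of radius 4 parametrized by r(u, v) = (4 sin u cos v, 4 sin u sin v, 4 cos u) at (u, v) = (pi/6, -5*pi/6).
H = -1/4

With E = 16, F = 0, G = 16*sin(u)^2, L = -4*sin(u)/Abs(sin(u)), M = 0, N = -4*sin(u)^3/Abs(sin(u)), assemble
  H = (EN − 2FM + GL) / (2(EG − F²)) = -sin(u)/(4*Abs(sin(u))).
At (u, v) = (pi/6, -5*pi/6): H = -1/4.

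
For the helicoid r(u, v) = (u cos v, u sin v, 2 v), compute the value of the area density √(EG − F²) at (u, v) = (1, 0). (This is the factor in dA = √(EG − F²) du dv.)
√(EG − F²)|_{(1, 0)} = sqrt(5)

E = 1, F = 0, G = u^2 + 4, so EG − F² = u^2 + 4. Taking the positive square root: √(EG − F²) = sqrt(u^2 + 4). At (u, v) = (1, 0): sqrt(5).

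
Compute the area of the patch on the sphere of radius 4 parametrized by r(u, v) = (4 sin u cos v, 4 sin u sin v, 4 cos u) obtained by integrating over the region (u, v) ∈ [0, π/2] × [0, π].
Area = 16*pi

Area = ∫∫ √(EG − F²) du dv with √(EG − F²) = 16*Abs(sin(u)). Integrating over [0, π/2] × [0, π] gives 16*pi.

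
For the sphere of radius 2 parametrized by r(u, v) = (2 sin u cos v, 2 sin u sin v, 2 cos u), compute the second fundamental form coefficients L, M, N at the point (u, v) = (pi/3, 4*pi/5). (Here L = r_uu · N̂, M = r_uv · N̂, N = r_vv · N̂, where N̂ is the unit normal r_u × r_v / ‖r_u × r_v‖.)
L = -2;  M = 0;  N = -3/2

Compute the unit normal N̂(u, v) = (sin(u)^2*cos(v)/Abs(sin(u)), sin(u)^2*sin(v)/Abs(sin(u)), sin(2*u)/(2*Abs(sin(u)))), and the second partials r_uu, r_uv, r_vv. Take dot products:
  L(u, v) = r_uu · N̂ = -2*sin(u)/Abs(sin(u)),
  M(u, v) = r_uv · N̂ = 0,
  N(u, v) = r_vv · N̂ = -2*sin(u)^3/Abs(sin(u)).
Evaluating at (u, v) = (pi/3, 4*pi/5):
  L = -2, M = 0, N = -3/2.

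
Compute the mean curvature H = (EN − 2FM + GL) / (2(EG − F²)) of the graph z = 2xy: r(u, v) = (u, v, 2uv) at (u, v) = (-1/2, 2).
H = 2*sqrt(2)/27

With E = 4*v^2 + 1, F = 4*u*v, G = 4*u^2 + 1, L = 0, M = 2/sqrt(4*u^2 + 4*v^2 + 1), N = 0, assemble
  H = (EN − 2FM + GL) / (2(EG − F²)) = -8*u*v/(4*u^2 + 4*v^2 + 1)^(3/2).
At (u, v) = (-1/2, 2): H = 2*sqrt(2)/27.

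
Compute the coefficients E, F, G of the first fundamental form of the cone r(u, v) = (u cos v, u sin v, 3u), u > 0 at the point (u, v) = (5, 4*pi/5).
E = 10;  F = 0;  G = 25

Partials: r_u = (cos(v), sin(v), 3), r_v = (-u*sin(v), u*cos(v), 0). As functions of (u, v):
  E = r_u · r_u = 10,
  F = r_u · r_v = 0,
  G = r_v · r_v = u^2.
Evaluating at (u, v) = (5, 4*pi/5): E = 10, F = 0, G = 25.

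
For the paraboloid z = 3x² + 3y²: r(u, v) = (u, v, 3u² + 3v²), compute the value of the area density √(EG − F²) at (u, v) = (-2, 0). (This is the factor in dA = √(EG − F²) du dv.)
√(EG − F²)|_{(-2, 0)} = sqrt(145)

E = 36*u^2 + 1, F = 36*u*v, G = 36*v^2 + 1, so EG − F² = 36*u^2 + 36*v^2 + 1. Taking the positive square root: √(EG − F²) = sqrt(36*u^2 + 36*v^2 + 1). At (u, v) = (-2, 0): sqrt(145).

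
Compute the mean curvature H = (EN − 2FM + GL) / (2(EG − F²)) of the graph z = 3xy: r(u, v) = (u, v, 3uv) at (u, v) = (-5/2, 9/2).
H = 1215*sqrt(958)/458882

With E = 9*v^2 + 1, F = 9*u*v, G = 9*u^2 + 1, L = 0, M = 3/sqrt(9*u^2 + 9*v^2 + 1), N = 0, assemble
  H = (EN − 2FM + GL) / (2(EG − F²)) = -27*u*v/(9*u^2 + 9*v^2 + 1)^(3/2).
At (u, v) = (-5/2, 9/2): H = 1215*sqrt(958)/458882.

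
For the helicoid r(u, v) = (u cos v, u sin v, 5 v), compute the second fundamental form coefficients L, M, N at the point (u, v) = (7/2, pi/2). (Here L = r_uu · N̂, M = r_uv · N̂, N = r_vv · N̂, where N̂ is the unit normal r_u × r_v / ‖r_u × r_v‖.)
L = 0;  M = -10*sqrt(149)/149;  N = 0

Compute the unit normal N̂(u, v) = (5*sin(v)/sqrt(u^2 + 25), -5*cos(v)/sqrt(u^2 + 25), u/sqrt(u^2 + 25)), and the second partials r_uu, r_uv, r_vv. Take dot products:
  L(u, v) = r_uu · N̂ = 0,
  M(u, v) = r_uv · N̂ = -5/sqrt(u^2 + 25),
  N(u, v) = r_vv · N̂ = 0.
Evaluating at (u, v) = (7/2, pi/2):
  L = 0, M = -10*sqrt(149)/149, N = 0.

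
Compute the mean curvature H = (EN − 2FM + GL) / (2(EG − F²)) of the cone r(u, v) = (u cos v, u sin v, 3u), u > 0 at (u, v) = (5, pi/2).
H = 3*sqrt(10)/100

With E = 10, F = 0, G = u^2, L = 0, M = 0, N = 3*sqrt(10)*u^2/(10*Abs(u)), assemble
  H = (EN − 2FM + GL) / (2(EG − F²)) = 3*sqrt(10)/(20*Abs(u)).
At (u, v) = (5, pi/2): H = 3*sqrt(10)/100.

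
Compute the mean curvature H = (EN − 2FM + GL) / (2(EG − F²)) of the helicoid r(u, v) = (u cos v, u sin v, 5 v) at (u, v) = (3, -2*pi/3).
H = 0

With E = 1, F = 0, G = u^2 + 25, L = 0, M = -5/sqrt(u^2 + 25), N = 0, assemble
  H = (EN − 2FM + GL) / (2(EG − F²)) = 0.
At (u, v) = (3, -2*pi/3): H = 0.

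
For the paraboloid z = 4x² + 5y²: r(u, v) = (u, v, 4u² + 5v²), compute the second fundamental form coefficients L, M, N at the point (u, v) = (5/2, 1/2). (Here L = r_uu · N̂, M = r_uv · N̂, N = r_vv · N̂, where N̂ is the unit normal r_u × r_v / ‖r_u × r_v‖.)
L = 4*sqrt(426)/213;  M = 0;  N = 5*sqrt(426)/213

Compute the unit normal N̂(u, v) = (-8*u/sqrt(64*u^2 + 100*v^2 + 1), -10*v/sqrt(64*u^2 + 100*v^2 + 1), 1/sqrt(64*u^2 + 100*v^2 + 1)), and the second partials r_uu, r_uv, r_vv. Take dot products:
  L(u, v) = r_uu · N̂ = 8/sqrt(64*u^2 + 100*v^2 + 1),
  M(u, v) = r_uv · N̂ = 0,
  N(u, v) = r_vv · N̂ = 10/sqrt(64*u^2 + 100*v^2 + 1).
Evaluating at (u, v) = (5/2, 1/2):
  L = 4*sqrt(426)/213, M = 0, N = 5*sqrt(426)/213.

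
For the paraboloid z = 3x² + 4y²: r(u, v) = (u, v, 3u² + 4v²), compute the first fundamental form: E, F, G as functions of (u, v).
E = 36*u^2 + 1;  F = 48*u*v;  G = 64*v^2 + 1

Compute partials: r_u = (1, 0, 6*u), r_v = (0, 1, 8*v). Then
  E = r_u · r_u = 36*u^2 + 1,
  F = r_u · r_v = 48*u*v,
  G = r_v · r_v = 64*v^2 + 1.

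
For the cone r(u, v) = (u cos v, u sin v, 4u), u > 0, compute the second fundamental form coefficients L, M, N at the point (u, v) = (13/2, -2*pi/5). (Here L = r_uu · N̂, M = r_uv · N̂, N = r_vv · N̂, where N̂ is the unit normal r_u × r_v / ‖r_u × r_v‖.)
L = 0;  M = 0;  N = 26*sqrt(17)/17

Compute the unit normal N̂(u, v) = (-4*sqrt(17)*u*cos(v)/(17*Abs(u)), -4*sqrt(17)*u*sin(v)/(17*Abs(u)), sqrt(17)*u/(17*Abs(u))), and the second partials r_uu, r_uv, r_vv. Take dot products:
  L(u, v) = r_uu · N̂ = 0,
  M(u, v) = r_uv · N̂ = 0,
  N(u, v) = r_vv · N̂ = 4*sqrt(17)*u^2/(17*Abs(u)).
Evaluating at (u, v) = (13/2, -2*pi/5):
  L = 0, M = 0, N = 26*sqrt(17)/17.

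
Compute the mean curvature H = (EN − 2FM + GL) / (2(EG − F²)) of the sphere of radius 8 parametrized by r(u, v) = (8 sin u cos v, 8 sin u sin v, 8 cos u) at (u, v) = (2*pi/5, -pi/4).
H = -1/8

With E = 64, F = 0, G = 64*sin(u)^2, L = -8*sin(u)/Abs(sin(u)), M = 0, N = -8*sin(u)^3/Abs(sin(u)), assemble
  H = (EN − 2FM + GL) / (2(EG − F²)) = -sin(u)/(8*Abs(sin(u))).
At (u, v) = (2*pi/5, -pi/4): H = -1/8.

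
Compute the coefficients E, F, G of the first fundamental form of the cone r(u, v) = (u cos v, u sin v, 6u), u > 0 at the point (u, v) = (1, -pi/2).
E = 37;  F = 0;  G = 1

Partials: r_u = (cos(v), sin(v), 6), r_v = (-u*sin(v), u*cos(v), 0). As functions of (u, v):
  E = r_u · r_u = 37,
  F = r_u · r_v = 0,
  G = r_v · r_v = u^2.
Evaluating at (u, v) = (1, -pi/2): E = 37, F = 0, G = 1.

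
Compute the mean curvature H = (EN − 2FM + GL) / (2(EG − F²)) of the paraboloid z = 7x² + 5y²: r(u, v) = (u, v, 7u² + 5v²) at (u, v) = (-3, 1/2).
H = 9007*sqrt(1790)/3204100

With E = 196*u^2 + 1, F = 140*u*v, G = 100*v^2 + 1, L = 14/sqrt(196*u^2 + 100*v^2 + 1), M = 0, N = 10/sqrt(196*u^2 + 100*v^2 + 1), assemble
  H = (EN − 2FM + GL) / (2(EG − F²)) = 4*(245*u^2 + 175*v^2 + 3)/(196*u^2 + 100*v^2 + 1)^(3/2).
At (u, v) = (-3, 1/2): H = 9007*sqrt(1790)/3204100.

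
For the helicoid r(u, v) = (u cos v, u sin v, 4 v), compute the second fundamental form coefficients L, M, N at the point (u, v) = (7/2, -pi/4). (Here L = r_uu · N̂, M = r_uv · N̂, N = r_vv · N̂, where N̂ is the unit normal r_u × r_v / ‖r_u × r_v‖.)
L = 0;  M = -8*sqrt(113)/113;  N = 0

Compute the unit normal N̂(u, v) = (4*sin(v)/sqrt(u^2 + 16), -4*cos(v)/sqrt(u^2 + 16), u/sqrt(u^2 + 16)), and the second partials r_uu, r_uv, r_vv. Take dot products:
  L(u, v) = r_uu · N̂ = 0,
  M(u, v) = r_uv · N̂ = -4/sqrt(u^2 + 16),
  N(u, v) = r_vv · N̂ = 0.
Evaluating at (u, v) = (7/2, -pi/4):
  L = 0, M = -8*sqrt(113)/113, N = 0.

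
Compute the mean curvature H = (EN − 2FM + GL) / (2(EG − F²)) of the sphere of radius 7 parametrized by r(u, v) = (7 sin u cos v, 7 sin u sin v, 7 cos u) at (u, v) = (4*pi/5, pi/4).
H = -1/7

With E = 49, F = 0, G = 49*sin(u)^2, L = -7*sin(u)/Abs(sin(u)), M = 0, N = -7*sin(u)^3/Abs(sin(u)), assemble
  H = (EN − 2FM + GL) / (2(EG − F²)) = -sin(u)/(7*Abs(sin(u))).
At (u, v) = (4*pi/5, pi/4): H = -1/7.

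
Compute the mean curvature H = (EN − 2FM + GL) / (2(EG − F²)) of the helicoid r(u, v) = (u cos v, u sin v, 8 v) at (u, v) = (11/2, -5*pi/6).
H = 0

With E = 1, F = 0, G = u^2 + 64, L = 0, M = -8/sqrt(u^2 + 64), N = 0, assemble
  H = (EN − 2FM + GL) / (2(EG − F²)) = 0.
At (u, v) = (11/2, -5*pi/6): H = 0.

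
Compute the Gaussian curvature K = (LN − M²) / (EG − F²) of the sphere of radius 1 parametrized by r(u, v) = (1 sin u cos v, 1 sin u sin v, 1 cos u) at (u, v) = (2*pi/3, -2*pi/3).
K = 1

Coefficients of the first fundamental form: E = 1, F = 0, G = sin(u)^2.
Coefficients of the second fundamental form: L = -sin(u)/Abs(sin(u)), M = 0, N = -sin(u)^3/Abs(sin(u)).
Assemble K = (LN − M²)/(EG − F²) = 1. At (u, v) = (2*pi/3, -2*pi/3): K = 1.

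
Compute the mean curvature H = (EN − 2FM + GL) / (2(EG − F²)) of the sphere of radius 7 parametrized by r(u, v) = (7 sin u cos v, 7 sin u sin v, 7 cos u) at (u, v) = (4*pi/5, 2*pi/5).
H = -1/7

With E = 49, F = 0, G = 49*sin(u)^2, L = -7*sin(u)/Abs(sin(u)), M = 0, N = -7*sin(u)^3/Abs(sin(u)), assemble
  H = (EN − 2FM + GL) / (2(EG − F²)) = -sin(u)/(7*Abs(sin(u))).
At (u, v) = (4*pi/5, 2*pi/5): H = -1/7.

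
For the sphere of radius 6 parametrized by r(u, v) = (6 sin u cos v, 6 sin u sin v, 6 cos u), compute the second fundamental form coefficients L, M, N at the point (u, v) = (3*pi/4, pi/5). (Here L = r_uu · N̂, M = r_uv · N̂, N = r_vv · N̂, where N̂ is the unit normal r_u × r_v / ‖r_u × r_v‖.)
L = -6;  M = 0;  N = -3

Compute the unit normal N̂(u, v) = (sin(u)^2*cos(v)/Abs(sin(u)), sin(u)^2*sin(v)/Abs(sin(u)), sin(2*u)/(2*Abs(sin(u)))), and the second partials r_uu, r_uv, r_vv. Take dot products:
  L(u, v) = r_uu · N̂ = -6*sin(u)/Abs(sin(u)),
  M(u, v) = r_uv · N̂ = 0,
  N(u, v) = r_vv · N̂ = -6*sin(u)^3/Abs(sin(u)).
Evaluating at (u, v) = (3*pi/4, pi/5):
  L = -6, M = 0, N = -3.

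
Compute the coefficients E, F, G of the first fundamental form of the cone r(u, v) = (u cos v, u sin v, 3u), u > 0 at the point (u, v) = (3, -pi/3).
E = 10;  F = 0;  G = 9

Partials: r_u = (cos(v), sin(v), 3), r_v = (-u*sin(v), u*cos(v), 0). As functions of (u, v):
  E = r_u · r_u = 10,
  F = r_u · r_v = 0,
  G = r_v · r_v = u^2.
Evaluating at (u, v) = (3, -pi/3): E = 10, F = 0, G = 9.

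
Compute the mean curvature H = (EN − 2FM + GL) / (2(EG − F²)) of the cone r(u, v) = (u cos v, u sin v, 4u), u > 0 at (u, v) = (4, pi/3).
H = sqrt(17)/34

With E = 17, F = 0, G = u^2, L = 0, M = 0, N = 4*sqrt(17)*u^2/(17*Abs(u)), assemble
  H = (EN − 2FM + GL) / (2(EG − F²)) = 2*sqrt(17)/(17*Abs(u)).
At (u, v) = (4, pi/3): H = sqrt(17)/34.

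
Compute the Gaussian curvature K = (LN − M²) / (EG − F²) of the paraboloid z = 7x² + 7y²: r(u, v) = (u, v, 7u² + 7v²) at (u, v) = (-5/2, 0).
K = 49/375769

Coefficients of the first fundamental form: E = 196*u^2 + 1, F = 196*u*v, G = 196*v^2 + 1.
Coefficients of the second fundamental form: L = 14/sqrt(196*u^2 + 196*v^2 + 1), M = 0, N = 14/sqrt(196*u^2 + 196*v^2 + 1).
Assemble K = (LN − M²)/(EG − F²) = 196/(38416*u^4 + 76832*u^2*v^2 + 392*u^2 + 38416*v^4 + 392*v^2 + 1). At (u, v) = (-5/2, 0): K = 49/375769.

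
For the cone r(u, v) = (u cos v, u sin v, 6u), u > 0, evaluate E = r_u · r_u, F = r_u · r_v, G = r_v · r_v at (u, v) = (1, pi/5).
E = 37;  F = 0;  G = 1

Partials: r_u = (cos(v), sin(v), 6), r_v = (-u*sin(v), u*cos(v), 0). As functions of (u, v):
  E = r_u · r_u = 37,
  F = r_u · r_v = 0,
  G = r_v · r_v = u^2.
Evaluating at (u, v) = (1, pi/5): E = 37, F = 0, G = 1.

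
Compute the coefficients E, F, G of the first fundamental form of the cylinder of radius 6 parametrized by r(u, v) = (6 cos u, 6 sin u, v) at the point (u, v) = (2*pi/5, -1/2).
E = 36;  F = 0;  G = 1

Partials: r_u = (-6*sin(u), 6*cos(u), 0), r_v = (0, 0, 1). As functions of (u, v):
  E = r_u · r_u = 36,
  F = r_u · r_v = 0,
  G = r_v · r_v = 1.
Evaluating at (u, v) = (2*pi/5, -1/2): E = 36, F = 0, G = 1.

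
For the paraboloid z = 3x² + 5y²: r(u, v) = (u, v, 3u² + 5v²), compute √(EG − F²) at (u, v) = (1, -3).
√(EG − F²)|_{(1, -3)} = sqrt(937)

E = 36*u^2 + 1, F = 60*u*v, G = 100*v^2 + 1; EG − F² = 36*u^2 + 100*v^2 + 1; √(EG − F²) = sqrt(36*u^2 + 100*v^2 + 1). At the given point: sqrt(937).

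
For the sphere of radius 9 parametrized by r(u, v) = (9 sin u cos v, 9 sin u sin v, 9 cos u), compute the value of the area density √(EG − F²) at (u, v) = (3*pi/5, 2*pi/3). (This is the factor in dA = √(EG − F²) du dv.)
√(EG − F²)|_{(3*pi/5, 2*pi/3)} = 81*sqrt(2*sqrt(5) + 10)/4

E = 81, F = 0, G = 81*sin(u)^2, so EG − F² = 6561*sin(u)^2. Taking the positive square root: √(EG − F²) = 81*Abs(sin(u)). At (u, v) = (3*pi/5, 2*pi/3): 81*sqrt(2*sqrt(5) + 10)/4.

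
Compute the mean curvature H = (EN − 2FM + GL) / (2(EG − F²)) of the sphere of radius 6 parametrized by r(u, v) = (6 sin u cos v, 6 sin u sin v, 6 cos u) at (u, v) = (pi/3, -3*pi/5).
H = -1/6

With E = 36, F = 0, G = 36*sin(u)^2, L = -6*sin(u)/Abs(sin(u)), M = 0, N = -6*sin(u)^3/Abs(sin(u)), assemble
  H = (EN − 2FM + GL) / (2(EG − F²)) = -sin(u)/(6*Abs(sin(u))).
At (u, v) = (pi/3, -3*pi/5): H = -1/6.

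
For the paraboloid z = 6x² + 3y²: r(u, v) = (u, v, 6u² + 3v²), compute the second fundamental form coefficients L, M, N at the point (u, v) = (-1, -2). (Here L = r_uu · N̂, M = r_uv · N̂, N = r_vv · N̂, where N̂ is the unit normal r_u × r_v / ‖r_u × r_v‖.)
L = 12/17;  M = 0;  N = 6/17

Compute the unit normal N̂(u, v) = (-12*u/sqrt(144*u^2 + 36*v^2 + 1), -6*v/sqrt(144*u^2 + 36*v^2 + 1), 1/sqrt(144*u^2 + 36*v^2 + 1)), and the second partials r_uu, r_uv, r_vv. Take dot products:
  L(u, v) = r_uu · N̂ = 12/sqrt(144*u^2 + 36*v^2 + 1),
  M(u, v) = r_uv · N̂ = 0,
  N(u, v) = r_vv · N̂ = 6/sqrt(144*u^2 + 36*v^2 + 1).
Evaluating at (u, v) = (-1, -2):
  L = 12/17, M = 0, N = 6/17.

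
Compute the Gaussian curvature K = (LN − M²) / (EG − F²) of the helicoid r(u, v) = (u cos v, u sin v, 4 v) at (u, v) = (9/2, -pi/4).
K = -256/21025

Coefficients of the first fundamental form: E = 1, F = 0, G = u^2 + 16.
Coefficients of the second fundamental form: L = 0, M = -4/sqrt(u^2 + 16), N = 0.
Assemble K = (LN − M²)/(EG − F²) = -16/(u^2 + 16)^2. At (u, v) = (9/2, -pi/4): K = -256/21025.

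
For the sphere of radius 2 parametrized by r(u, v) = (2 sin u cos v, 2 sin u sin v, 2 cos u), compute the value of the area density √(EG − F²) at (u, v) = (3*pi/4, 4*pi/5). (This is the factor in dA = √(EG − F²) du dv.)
√(EG − F²)|_{(3*pi/4, 4*pi/5)} = 2*sqrt(2)

E = 4, F = 0, G = 4*sin(u)^2, so EG − F² = 16*sin(u)^2. Taking the positive square root: √(EG − F²) = 4*Abs(sin(u)). At (u, v) = (3*pi/4, 4*pi/5): 2*sqrt(2).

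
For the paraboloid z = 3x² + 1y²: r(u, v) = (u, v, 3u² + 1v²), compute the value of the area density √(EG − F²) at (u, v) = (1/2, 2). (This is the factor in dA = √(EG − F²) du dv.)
√(EG − F²)|_{(1/2, 2)} = sqrt(26)

E = 36*u^2 + 1, F = 12*u*v, G = 4*v^2 + 1, so EG − F² = 36*u^2 + 4*v^2 + 1. Taking the positive square root: √(EG − F²) = sqrt(36*u^2 + 4*v^2 + 1). At (u, v) = (1/2, 2): sqrt(26).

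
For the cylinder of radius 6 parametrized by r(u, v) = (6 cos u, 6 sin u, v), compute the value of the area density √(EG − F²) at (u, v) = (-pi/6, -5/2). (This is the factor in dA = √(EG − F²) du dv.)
√(EG − F²)|_{(-pi/6, -5/2)} = 6

E = 36, F = 0, G = 1, so EG − F² = 36. Taking the positive square root: √(EG − F²) = 6. At (u, v) = (-pi/6, -5/2): 6.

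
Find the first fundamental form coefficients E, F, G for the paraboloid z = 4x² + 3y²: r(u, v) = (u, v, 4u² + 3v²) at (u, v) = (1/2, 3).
E = 17;  F = 72;  G = 325

Partials: r_u = (1, 0, 8*u), r_v = (0, 1, 6*v). As functions of (u, v):
  E = r_u · r_u = 64*u^2 + 1,
  F = r_u · r_v = 48*u*v,
  G = r_v · r_v = 36*v^2 + 1.
Evaluating at (u, v) = (1/2, 3): E = 17, F = 72, G = 325.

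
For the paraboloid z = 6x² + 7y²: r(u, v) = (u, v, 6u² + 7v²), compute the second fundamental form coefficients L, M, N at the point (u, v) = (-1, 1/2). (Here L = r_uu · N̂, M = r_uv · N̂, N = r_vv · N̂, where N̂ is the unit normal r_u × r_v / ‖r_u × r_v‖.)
L = 6*sqrt(194)/97;  M = 0;  N = 7*sqrt(194)/97

Compute the unit normal N̂(u, v) = (-12*u/sqrt(144*u^2 + 196*v^2 + 1), -14*v/sqrt(144*u^2 + 196*v^2 + 1), 1/sqrt(144*u^2 + 196*v^2 + 1)), and the second partials r_uu, r_uv, r_vv. Take dot products:
  L(u, v) = r_uu · N̂ = 12/sqrt(144*u^2 + 196*v^2 + 1),
  M(u, v) = r_uv · N̂ = 0,
  N(u, v) = r_vv · N̂ = 14/sqrt(144*u^2 + 196*v^2 + 1).
Evaluating at (u, v) = (-1, 1/2):
  L = 6*sqrt(194)/97, M = 0, N = 7*sqrt(194)/97.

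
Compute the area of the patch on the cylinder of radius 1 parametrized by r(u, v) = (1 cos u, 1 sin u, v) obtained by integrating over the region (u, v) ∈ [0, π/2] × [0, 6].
Area = 3*pi

Area = ∫∫ √(EG − F²) du dv with √(EG − F²) = 1. Integrating over [0, π/2] × [0, 6] gives 3*pi.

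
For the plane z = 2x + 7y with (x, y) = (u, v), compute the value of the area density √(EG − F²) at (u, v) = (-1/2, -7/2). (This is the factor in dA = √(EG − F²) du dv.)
√(EG − F²)|_{(-1/2, -7/2)} = 3*sqrt(6)

E = 5, F = 14, G = 50, so EG − F² = 54. Taking the positive square root: √(EG − F²) = 3*sqrt(6). At (u, v) = (-1/2, -7/2): 3*sqrt(6).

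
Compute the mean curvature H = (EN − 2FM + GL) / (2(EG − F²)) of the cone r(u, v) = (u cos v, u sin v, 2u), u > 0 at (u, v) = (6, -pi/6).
H = sqrt(5)/30

With E = 5, F = 0, G = u^2, L = 0, M = 0, N = 2*sqrt(5)*u^2/(5*Abs(u)), assemble
  H = (EN − 2FM + GL) / (2(EG − F²)) = sqrt(5)/(5*Abs(u)).
At (u, v) = (6, -pi/6): H = sqrt(5)/30.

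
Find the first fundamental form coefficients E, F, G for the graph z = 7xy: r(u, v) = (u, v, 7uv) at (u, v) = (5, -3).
E = 442;  F = -735;  G = 1226

Partials: r_u = (1, 0, 7*v), r_v = (0, 1, 7*u). As functions of (u, v):
  E = r_u · r_u = 49*v^2 + 1,
  F = r_u · r_v = 49*u*v,
  G = r_v · r_v = 49*u^2 + 1.
Evaluating at (u, v) = (5, -3): E = 442, F = -735, G = 1226.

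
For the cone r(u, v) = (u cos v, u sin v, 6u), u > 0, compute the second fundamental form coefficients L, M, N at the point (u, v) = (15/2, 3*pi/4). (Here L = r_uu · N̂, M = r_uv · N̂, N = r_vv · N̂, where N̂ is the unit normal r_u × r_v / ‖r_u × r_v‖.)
L = 0;  M = 0;  N = 45*sqrt(37)/37

Compute the unit normal N̂(u, v) = (-6*sqrt(37)*u*cos(v)/(37*Abs(u)), -6*sqrt(37)*u*sin(v)/(37*Abs(u)), sqrt(37)*u/(37*Abs(u))), and the second partials r_uu, r_uv, r_vv. Take dot products:
  L(u, v) = r_uu · N̂ = 0,
  M(u, v) = r_uv · N̂ = 0,
  N(u, v) = r_vv · N̂ = 6*sqrt(37)*u^2/(37*Abs(u)).
Evaluating at (u, v) = (15/2, 3*pi/4):
  L = 0, M = 0, N = 45*sqrt(37)/37.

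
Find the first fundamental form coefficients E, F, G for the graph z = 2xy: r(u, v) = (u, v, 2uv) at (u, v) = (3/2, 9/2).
E = 82;  F = 27;  G = 10

Partials: r_u = (1, 0, 2*v), r_v = (0, 1, 2*u). As functions of (u, v):
  E = r_u · r_u = 4*v^2 + 1,
  F = r_u · r_v = 4*u*v,
  G = r_v · r_v = 4*u^2 + 1.
Evaluating at (u, v) = (3/2, 9/2): E = 82, F = 27, G = 10.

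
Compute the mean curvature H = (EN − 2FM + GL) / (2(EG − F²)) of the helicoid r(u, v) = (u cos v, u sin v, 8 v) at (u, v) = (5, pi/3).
H = 0

With E = 1, F = 0, G = u^2 + 64, L = 0, M = -8/sqrt(u^2 + 64), N = 0, assemble
  H = (EN − 2FM + GL) / (2(EG − F²)) = 0.
At (u, v) = (5, pi/3): H = 0.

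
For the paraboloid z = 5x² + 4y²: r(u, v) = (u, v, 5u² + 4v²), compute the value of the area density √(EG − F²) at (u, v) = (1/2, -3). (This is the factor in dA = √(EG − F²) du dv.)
√(EG − F²)|_{(1/2, -3)} = sqrt(602)

E = 100*u^2 + 1, F = 80*u*v, G = 64*v^2 + 1, so EG − F² = 100*u^2 + 64*v^2 + 1. Taking the positive square root: √(EG − F²) = sqrt(100*u^2 + 64*v^2 + 1). At (u, v) = (1/2, -3): sqrt(602).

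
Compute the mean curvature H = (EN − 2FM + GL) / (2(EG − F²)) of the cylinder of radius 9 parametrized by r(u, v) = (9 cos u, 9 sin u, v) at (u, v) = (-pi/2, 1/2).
H = -1/18

With E = 81, F = 0, G = 1, L = -9, M = 0, N = 0, assemble
  H = (EN − 2FM + GL) / (2(EG − F²)) = -1/18.
At (u, v) = (-pi/2, 1/2): H = -1/18.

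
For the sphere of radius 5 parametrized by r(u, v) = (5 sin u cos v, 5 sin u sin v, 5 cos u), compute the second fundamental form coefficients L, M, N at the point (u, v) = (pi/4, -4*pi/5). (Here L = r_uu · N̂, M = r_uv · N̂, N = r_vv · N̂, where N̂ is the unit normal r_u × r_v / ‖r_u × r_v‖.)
L = -5;  M = 0;  N = -5/2

Compute the unit normal N̂(u, v) = (sin(u)^2*cos(v)/Abs(sin(u)), sin(u)^2*sin(v)/Abs(sin(u)), sin(2*u)/(2*Abs(sin(u)))), and the second partials r_uu, r_uv, r_vv. Take dot products:
  L(u, v) = r_uu · N̂ = -5*sin(u)/Abs(sin(u)),
  M(u, v) = r_uv · N̂ = 0,
  N(u, v) = r_vv · N̂ = -5*sin(u)^3/Abs(sin(u)).
Evaluating at (u, v) = (pi/4, -4*pi/5):
  L = -5, M = 0, N = -5/2.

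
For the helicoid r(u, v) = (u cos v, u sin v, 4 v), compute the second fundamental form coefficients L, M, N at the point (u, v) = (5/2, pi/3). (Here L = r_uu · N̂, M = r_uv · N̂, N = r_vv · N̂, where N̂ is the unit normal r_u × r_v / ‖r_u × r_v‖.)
L = 0;  M = -8*sqrt(89)/89;  N = 0

Compute the unit normal N̂(u, v) = (4*sin(v)/sqrt(u^2 + 16), -4*cos(v)/sqrt(u^2 + 16), u/sqrt(u^2 + 16)), and the second partials r_uu, r_uv, r_vv. Take dot products:
  L(u, v) = r_uu · N̂ = 0,
  M(u, v) = r_uv · N̂ = -4/sqrt(u^2 + 16),
  N(u, v) = r_vv · N̂ = 0.
Evaluating at (u, v) = (5/2, pi/3):
  L = 0, M = -8*sqrt(89)/89, N = 0.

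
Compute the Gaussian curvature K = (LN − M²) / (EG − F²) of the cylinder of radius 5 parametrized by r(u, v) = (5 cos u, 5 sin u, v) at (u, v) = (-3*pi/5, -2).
K = 0

Coefficients of the first fundamental form: E = 25, F = 0, G = 1.
Coefficients of the second fundamental form: L = -5, M = 0, N = 0.
Assemble K = (LN − M²)/(EG − F²) = 0. At (u, v) = (-3*pi/5, -2): K = 0.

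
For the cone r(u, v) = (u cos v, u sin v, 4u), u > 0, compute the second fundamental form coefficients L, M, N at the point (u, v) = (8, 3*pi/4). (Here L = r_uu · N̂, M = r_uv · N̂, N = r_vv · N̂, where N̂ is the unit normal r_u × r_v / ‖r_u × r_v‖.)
L = 0;  M = 0;  N = 32*sqrt(17)/17

Compute the unit normal N̂(u, v) = (-4*sqrt(17)*u*cos(v)/(17*Abs(u)), -4*sqrt(17)*u*sin(v)/(17*Abs(u)), sqrt(17)*u/(17*Abs(u))), and the second partials r_uu, r_uv, r_vv. Take dot products:
  L(u, v) = r_uu · N̂ = 0,
  M(u, v) = r_uv · N̂ = 0,
  N(u, v) = r_vv · N̂ = 4*sqrt(17)*u^2/(17*Abs(u)).
Evaluating at (u, v) = (8, 3*pi/4):
  L = 0, M = 0, N = 32*sqrt(17)/17.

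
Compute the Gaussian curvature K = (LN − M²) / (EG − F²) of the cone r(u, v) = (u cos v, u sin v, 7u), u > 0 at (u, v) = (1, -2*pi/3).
K = 0

Coefficients of the first fundamental form: E = 50, F = 0, G = u^2.
Coefficients of the second fundamental form: L = 0, M = 0, N = 7*sqrt(2)*u^2/(10*Abs(u)).
Assemble K = (LN − M²)/(EG − F²) = 0. At (u, v) = (1, -2*pi/3): K = 0.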